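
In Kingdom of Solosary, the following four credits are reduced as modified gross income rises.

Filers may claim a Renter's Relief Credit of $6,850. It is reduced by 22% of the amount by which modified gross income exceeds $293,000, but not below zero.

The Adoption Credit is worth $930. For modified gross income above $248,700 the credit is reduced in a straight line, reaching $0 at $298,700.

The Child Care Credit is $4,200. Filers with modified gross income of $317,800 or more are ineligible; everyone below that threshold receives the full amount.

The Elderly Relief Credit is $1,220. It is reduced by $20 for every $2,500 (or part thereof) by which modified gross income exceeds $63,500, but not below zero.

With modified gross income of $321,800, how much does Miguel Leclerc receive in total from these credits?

Renter's Relief Credit: 22% of the $28,800 excess over $293,000 is $6,336; credit = $6,850 − $6,336 = $514.
Adoption Credit: $321,800 is at or above $298,700, so the credit is $0.
Child Care Credit: $321,800 meets or exceeds the $317,800 cutoff, so the credit is $0.
Elderly Relief Credit: income exceeds $63,500 by $258,300 → 104 increments × $20 = $2,080 ≥ base, so the credit is $0.
Total: $514 + $0 + $0 + $0 = $514.

$514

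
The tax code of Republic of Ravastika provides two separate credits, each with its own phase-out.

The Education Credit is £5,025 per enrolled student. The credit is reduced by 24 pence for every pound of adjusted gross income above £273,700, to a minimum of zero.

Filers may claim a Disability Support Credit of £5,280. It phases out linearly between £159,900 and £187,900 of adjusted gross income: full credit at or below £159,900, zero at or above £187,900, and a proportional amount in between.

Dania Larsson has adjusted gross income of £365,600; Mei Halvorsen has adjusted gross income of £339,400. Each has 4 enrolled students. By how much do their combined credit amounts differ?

£4,332

Dania (£365,600): Education Credit: base = 4 × £5,025 = £20,100. 24% of the £91,900 excess over £273,700 is £22,056 ≥ base, so the credit is £0. Disability Support Credit: £365,600 is at or above £187,900, so the credit is £0. total £0 + £0 = £0
Mei (£339,400): Education Credit: base = 4 × £5,025 = £20,100. 24% of the £65,700 excess over £273,700 is £15,768; credit = £20,100 − £15,768 = £4,332. Disability Support Credit: £339,400 is at or above £187,900, so the credit is £0. total £4,332 + £0 = £4,332
Difference: |£0 − £4,332| = £4,332.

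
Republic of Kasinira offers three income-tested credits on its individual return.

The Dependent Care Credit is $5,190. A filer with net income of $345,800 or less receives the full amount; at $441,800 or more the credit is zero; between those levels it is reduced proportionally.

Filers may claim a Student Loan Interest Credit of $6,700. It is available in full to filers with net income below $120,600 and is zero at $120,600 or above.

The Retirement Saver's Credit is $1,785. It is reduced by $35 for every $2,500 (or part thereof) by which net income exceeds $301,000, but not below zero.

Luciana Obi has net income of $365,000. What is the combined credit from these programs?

$5,027

Dependent Care Credit: $365,000 is $19,200 into a $96,000 phase-out range, leaving 76,800/96,000 of the credit: $5,190 × 76,800/96,000 = $4,152.
Student Loan Interest Credit: $365,000 meets or exceeds the $120,600 cutoff, so the credit is $0.
Retirement Saver's Credit: income exceeds $301,000 by $64,000, which is 26 full-or-partial $2,500 increments; reduction = 26 × $35 = $910, leaving $875.
Total: $4,152 + $0 + $875 = $5,027.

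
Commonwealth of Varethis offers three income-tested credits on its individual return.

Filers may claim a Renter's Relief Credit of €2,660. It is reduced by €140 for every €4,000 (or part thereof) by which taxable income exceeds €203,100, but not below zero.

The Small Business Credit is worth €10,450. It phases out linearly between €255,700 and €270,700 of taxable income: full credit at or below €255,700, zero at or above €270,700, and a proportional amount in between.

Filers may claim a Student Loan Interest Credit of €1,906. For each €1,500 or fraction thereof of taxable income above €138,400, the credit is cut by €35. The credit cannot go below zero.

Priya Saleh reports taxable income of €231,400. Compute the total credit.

Renter's Relief Credit: income exceeds €203,100 by €28,300, which is 8 full-or-partial €4,000 increments; reduction = 8 × €140 = €1,120, leaving €1,540.
Small Business Credit: €231,400 is at or below the €255,700 threshold, so the full €10,450 applies.
Student Loan Interest Credit: income exceeds €138,400 by €93,000 → 62 increments × €35 = €2,170 ≥ base, so the credit is €0.
Total: €1,540 + €10,450 + €0 = €11,990.

€11,990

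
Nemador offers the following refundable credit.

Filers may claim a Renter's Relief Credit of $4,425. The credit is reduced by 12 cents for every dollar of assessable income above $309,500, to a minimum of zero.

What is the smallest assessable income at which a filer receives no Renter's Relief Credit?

The credit falls by 12% of each dollar above $309,500, so it reaches zero when the excess is $4,425 / 12% = $36,875: income = $309,500 + $36,875 = $346,375.

$346,375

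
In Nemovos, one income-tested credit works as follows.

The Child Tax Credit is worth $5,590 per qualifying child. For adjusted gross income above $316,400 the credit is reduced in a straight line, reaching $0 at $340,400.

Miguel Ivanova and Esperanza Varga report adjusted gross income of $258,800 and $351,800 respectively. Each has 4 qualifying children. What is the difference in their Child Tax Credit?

Miguel ($258,800): Child Tax Credit: base = 4 × $5,590 = $22,360. $258,800 is at or below the $316,400 threshold, so the full $22,360 applies.
Esperanza ($351,800): Child Tax Credit: base = 4 × $5,590 = $22,360. $351,800 is at or above $340,400, so the credit is $0.
Difference: |$22,360 − $0| = $22,360.

$22,360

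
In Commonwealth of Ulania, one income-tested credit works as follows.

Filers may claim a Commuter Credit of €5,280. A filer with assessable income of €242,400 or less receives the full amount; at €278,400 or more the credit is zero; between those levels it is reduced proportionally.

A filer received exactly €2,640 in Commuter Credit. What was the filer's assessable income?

€2,640 is 2,640/5,280 of the full €5,280, so 2,640/5,280 of the €36,000 range has been used: income = €242,400 + €36,000 × 2,640/5,280 = €260,400.

€260,400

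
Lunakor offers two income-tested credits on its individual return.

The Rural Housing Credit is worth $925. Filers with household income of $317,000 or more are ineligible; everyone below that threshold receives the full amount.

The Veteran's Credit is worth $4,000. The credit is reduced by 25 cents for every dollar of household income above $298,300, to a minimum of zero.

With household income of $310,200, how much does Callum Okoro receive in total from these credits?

$1,950

Rural Housing Credit: $310,200 is below the $317,000 cutoff, so the full $925 applies.
Veteran's Credit: 25% of the $11,900 excess over $298,300 is $2,975; credit = $4,000 − $2,975 = $1,025.
Total: $925 + $1,025 = $1,950.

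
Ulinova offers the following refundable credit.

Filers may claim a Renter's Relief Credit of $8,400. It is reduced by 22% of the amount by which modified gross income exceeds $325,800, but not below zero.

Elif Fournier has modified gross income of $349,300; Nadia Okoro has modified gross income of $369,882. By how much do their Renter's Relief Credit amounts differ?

Elif ($349,300): Renter's Relief Credit: 22% of the $23,500 excess over $325,800 is $5,170; credit = $8,400 − $5,170 = $3,230.
Nadia ($369,882): Renter's Relief Credit: 22% of the $44,082 excess over $325,800 is $9,698.04 ≥ base, so the credit is $0.
Difference: |$3,230 − $0| = $3,230.

$3,230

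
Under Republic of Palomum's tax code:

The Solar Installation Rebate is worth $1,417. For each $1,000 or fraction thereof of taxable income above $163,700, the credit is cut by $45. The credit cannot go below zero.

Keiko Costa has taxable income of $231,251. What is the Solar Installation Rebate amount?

$0

Solar Installation Rebate: income exceeds $163,700 by $67,551 → 68 increments × $45 = $3,060 ≥ base, so the credit is $0.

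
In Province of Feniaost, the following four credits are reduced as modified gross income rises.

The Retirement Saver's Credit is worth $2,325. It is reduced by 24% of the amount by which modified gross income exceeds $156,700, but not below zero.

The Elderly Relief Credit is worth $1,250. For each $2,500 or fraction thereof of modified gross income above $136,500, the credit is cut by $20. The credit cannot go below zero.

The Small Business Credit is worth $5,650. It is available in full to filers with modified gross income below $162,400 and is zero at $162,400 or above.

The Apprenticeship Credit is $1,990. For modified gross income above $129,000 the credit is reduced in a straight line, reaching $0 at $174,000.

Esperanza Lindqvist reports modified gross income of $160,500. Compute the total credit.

Retirement Saver's Credit: 24% of the $3,800 excess over $156,700 is $912; credit = $2,325 − $912 = $1,413.
Elderly Relief Credit: income exceeds $136,500 by $24,000, which is 10 full-or-partial $2,500 increments; reduction = 10 × $20 = $200, leaving $1,050.
Small Business Credit: $160,500 is below the $162,400 cutoff, so the full $5,650 applies.
Apprenticeship Credit: $160,500 is $31,500 into a $45,000 phase-out range, leaving 13,500/45,000 of the credit: $1,990 × 13,500/45,000 = $597.
Total: $1,413 + $1,050 + $5,650 + $597 = $8,710.

$8,710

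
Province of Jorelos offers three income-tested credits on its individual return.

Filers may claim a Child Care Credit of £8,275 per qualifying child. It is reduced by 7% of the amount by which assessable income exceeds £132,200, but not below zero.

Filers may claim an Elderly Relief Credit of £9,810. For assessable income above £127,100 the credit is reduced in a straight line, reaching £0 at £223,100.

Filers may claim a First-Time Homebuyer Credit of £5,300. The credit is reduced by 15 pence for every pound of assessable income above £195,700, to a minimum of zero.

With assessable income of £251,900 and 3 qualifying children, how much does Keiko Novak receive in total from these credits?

£16,446

Child Care Credit: base = 3 × £8,275 = £24,825. 7% of the £119,700 excess over £132,200 is £8,379; credit = £24,825 − £8,379 = £16,446.
Elderly Relief Credit: £251,900 is at or above £223,100, so the credit is £0.
First-Time Homebuyer Credit: 15% of the £56,200 excess over £195,700 is £8,430 ≥ base, so the credit is £0.
Total: £16,446 + £0 + £0 = £16,446.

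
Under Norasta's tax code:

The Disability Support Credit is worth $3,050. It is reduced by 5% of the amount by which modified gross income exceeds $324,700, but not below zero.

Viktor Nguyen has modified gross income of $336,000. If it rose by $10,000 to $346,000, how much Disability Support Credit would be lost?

At $336,000 — 5% of the $11,300 excess over $324,700 is $565; credit = $3,050 − $565 = $2,485.
At $346,000 — 5% of the $21,300 excess over $324,700 is $1,065; credit = $3,050 − $1,065 = $1,985.
Lost: $2,485 − $1,985 = $500.

$500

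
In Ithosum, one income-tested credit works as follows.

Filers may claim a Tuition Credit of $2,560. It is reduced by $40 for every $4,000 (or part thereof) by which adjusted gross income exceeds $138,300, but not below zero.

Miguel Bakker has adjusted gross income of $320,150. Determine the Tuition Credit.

$720

Tuition Credit: income exceeds $138,300 by $181,850, which is 46 full-or-partial $4,000 increments; reduction = 46 × $40 = $1,840, leaving $720.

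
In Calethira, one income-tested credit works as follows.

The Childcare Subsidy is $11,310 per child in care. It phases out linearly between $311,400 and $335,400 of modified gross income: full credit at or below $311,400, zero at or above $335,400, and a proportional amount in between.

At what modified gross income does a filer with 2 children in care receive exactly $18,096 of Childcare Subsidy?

$316,200

Full credit = 2 × $11,310 = $22,620.
$18,096 is 18,096/22,620 of the full $22,620, so 4,524/22,620 of the $24,000 range has been used: income = $311,400 + $24,000 × 4,524/22,620 = $316,200.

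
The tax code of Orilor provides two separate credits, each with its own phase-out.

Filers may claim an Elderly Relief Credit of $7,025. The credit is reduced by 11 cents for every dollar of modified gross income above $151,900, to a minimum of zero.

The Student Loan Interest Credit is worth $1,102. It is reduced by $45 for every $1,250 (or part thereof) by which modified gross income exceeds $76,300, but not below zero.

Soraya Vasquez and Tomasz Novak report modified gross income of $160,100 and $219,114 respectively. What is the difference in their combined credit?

$6,123

Soraya ($160,100): Elderly Relief Credit: 11% of the $8,200 excess over $151,900 is $902; credit = $7,025 − $902 = $6,123. Student Loan Interest Credit: income exceeds $76,300 by $83,800 → 68 increments × $45 = $3,060 ≥ base, so the credit is $0. total $6,123 + $0 = $6,123
Tomasz ($219,114): Elderly Relief Credit: 11% of the $67,214 excess over $151,900 is $7,393.54 ≥ base, so the credit is $0. Student Loan Interest Credit: income exceeds $76,300 by $142,814 → 115 increments × $45 = $5,175 ≥ base, so the credit is $0. total $0 + $0 = $0
Difference: |$6,123 − $0| = $6,123.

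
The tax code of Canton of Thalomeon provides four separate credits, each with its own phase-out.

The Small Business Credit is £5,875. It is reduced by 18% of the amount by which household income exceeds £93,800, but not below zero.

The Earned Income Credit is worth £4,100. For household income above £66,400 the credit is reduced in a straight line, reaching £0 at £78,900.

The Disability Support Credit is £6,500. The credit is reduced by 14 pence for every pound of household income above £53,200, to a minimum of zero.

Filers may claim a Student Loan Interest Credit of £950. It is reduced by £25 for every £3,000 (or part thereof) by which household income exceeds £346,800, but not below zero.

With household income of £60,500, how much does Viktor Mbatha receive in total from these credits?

Small Business Credit: £60,500 is at or below the £93,800 threshold, so the full £5,875 applies.
Earned Income Credit: £60,500 is at or below the £66,400 threshold, so the full £4,100 applies.
Disability Support Credit: 14% of the £7,300 excess over £53,200 is £1,022; credit = £6,500 − £1,022 = £5,478.
Student Loan Interest Credit: £60,500 is at or below the £346,800 threshold, so the full £950 applies.
Total: £5,875 + £4,100 + £5,478 + £950 = £16,403.

£16,403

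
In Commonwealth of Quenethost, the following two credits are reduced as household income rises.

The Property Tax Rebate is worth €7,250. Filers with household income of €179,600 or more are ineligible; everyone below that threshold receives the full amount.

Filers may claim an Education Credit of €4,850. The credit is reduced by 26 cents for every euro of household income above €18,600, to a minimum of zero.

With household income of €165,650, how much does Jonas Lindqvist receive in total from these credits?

€7,250

Property Tax Rebate: €165,650 is below the €179,600 cutoff, so the full €7,250 applies.
Education Credit: 26% of the €147,050 excess over €18,600 is €38,233 ≥ base, so the credit is €0.
Total: €7,250 + €0 = €7,250.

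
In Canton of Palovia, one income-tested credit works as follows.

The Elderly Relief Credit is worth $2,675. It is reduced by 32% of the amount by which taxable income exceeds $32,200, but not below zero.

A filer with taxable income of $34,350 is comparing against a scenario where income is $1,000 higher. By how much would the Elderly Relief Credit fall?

At $34,350 — 32% of the $2,150 excess over $32,200 is $688; credit = $2,675 − $688 = $1,987.
At $35,350 — 32% of the $3,150 excess over $32,200 is $1,008; credit = $2,675 − $1,008 = $1,667.
Lost: $1,987 − $1,667 = $320.

$320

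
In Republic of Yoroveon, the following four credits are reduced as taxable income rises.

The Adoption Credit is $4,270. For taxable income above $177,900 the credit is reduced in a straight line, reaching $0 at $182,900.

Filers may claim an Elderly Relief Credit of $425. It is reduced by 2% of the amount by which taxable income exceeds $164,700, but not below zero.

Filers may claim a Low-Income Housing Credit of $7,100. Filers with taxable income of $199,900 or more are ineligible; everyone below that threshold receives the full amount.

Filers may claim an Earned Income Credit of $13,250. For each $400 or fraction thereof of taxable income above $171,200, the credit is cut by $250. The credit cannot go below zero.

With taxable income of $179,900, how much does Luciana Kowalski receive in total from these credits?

Adoption Credit: $179,900 is $2,000 into a $5,000 phase-out range, leaving 3,000/5,000 of the credit: $4,270 × 3,000/5,000 = $2,562.
Elderly Relief Credit: 2% of the $15,200 excess over $164,700 is $304; credit = $425 − $304 = $121.
Low-Income Housing Credit: $179,900 is below the $199,900 cutoff, so the full $7,100 applies.
Earned Income Credit: income exceeds $171,200 by $8,700, which is 22 full-or-partial $400 increments; reduction = 22 × $250 = $5,500, leaving $7,750.
Total: $2,562 + $121 + $7,100 + $7,750 = $17,533.

$17,533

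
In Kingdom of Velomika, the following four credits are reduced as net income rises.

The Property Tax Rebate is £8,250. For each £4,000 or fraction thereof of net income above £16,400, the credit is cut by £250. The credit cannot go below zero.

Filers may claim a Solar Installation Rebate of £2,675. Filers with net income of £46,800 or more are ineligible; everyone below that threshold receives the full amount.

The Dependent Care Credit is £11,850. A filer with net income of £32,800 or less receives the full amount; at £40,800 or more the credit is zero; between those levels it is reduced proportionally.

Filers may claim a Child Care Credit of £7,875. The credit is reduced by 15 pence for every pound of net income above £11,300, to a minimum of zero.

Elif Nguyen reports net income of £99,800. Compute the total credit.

Property Tax Rebate: income exceeds £16,400 by £83,400, which is 21 full-or-partial £4,000 increments; reduction = 21 × £250 = £5,250, leaving £3,000.
Solar Installation Rebate: £99,800 meets or exceeds the £46,800 cutoff, so the credit is £0.
Dependent Care Credit: £99,800 is at or above £40,800, so the credit is £0.
Child Care Credit: 15% of the £88,500 excess over £11,300 is £13,275 ≥ base, so the credit is £0.
Total: £3,000 + £0 + £0 + £0 = £3,000.

£3,000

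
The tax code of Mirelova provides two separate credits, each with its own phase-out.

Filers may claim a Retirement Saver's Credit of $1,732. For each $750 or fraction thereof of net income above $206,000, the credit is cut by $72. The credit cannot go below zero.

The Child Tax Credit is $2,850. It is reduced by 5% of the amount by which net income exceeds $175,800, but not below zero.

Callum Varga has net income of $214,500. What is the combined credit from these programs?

$1,783

Retirement Saver's Credit: income exceeds $206,000 by $8,500, which is 12 full-or-partial $750 increments; reduction = 12 × $72 = $864, leaving $868.
Child Tax Credit: 5% of the $38,700 excess over $175,800 is $1,935; credit = $2,850 − $1,935 = $915.
Total: $868 + $915 = $1,783.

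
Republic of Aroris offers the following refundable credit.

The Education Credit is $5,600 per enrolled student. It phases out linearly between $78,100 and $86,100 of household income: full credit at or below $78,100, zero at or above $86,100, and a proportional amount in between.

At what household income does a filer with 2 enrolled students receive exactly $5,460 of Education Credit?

Full credit = 2 × $5,600 = $11,200.
$5,460 is 5,460/11,200 of the full $11,200, so 5,740/11,200 of the $8,000 range has been used: income = $78,100 + $8,000 × 5,740/11,200 = $82,200.

$82,200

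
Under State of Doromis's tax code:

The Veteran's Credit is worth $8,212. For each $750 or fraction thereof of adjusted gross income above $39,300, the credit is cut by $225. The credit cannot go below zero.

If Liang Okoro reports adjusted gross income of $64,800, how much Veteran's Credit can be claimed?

Veteran's Credit: income exceeds $39,300 by $25,500, which is 34 full-or-partial $750 increments; reduction = 34 × $225 = $7,650, leaving $562.

$562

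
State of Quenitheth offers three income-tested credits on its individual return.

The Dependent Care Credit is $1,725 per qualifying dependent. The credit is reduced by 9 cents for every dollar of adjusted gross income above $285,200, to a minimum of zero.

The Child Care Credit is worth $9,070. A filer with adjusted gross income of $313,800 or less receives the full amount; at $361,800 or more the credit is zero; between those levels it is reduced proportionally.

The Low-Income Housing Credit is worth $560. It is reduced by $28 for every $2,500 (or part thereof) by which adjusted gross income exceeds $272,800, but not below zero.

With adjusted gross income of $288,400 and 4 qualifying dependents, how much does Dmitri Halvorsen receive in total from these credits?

$16,046

Dependent Care Credit: base = 4 × $1,725 = $6,900. 9% of the $3,200 excess over $285,200 is $288; credit = $6,900 − $288 = $6,612.
Child Care Credit: $288,400 is at or below the $313,800 threshold, so the full $9,070 applies.
Low-Income Housing Credit: income exceeds $272,800 by $15,600, which is 7 full-or-partial $2,500 increments; reduction = 7 × $28 = $196, leaving $364.
Total: $6,612 + $9,070 + $364 = $16,046.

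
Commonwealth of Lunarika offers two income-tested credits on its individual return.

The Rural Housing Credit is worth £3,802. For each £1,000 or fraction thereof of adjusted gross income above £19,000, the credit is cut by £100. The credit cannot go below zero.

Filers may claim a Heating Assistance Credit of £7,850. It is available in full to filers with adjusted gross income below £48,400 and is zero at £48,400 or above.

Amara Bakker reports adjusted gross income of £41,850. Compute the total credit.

Rural Housing Credit: income exceeds £19,000 by £22,850, which is 23 full-or-partial £1,000 increments; reduction = 23 × £100 = £2,300, leaving £1,502.
Heating Assistance Credit: £41,850 is below the £48,400 cutoff, so the full £7,850 applies.
Total: £1,502 + £7,850 = £9,352.

£9,352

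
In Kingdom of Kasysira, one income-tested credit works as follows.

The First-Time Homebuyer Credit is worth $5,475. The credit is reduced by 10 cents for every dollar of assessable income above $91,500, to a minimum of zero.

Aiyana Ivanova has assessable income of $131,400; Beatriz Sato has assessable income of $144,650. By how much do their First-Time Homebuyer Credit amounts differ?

$1,325

Aiyana ($131,400): First-Time Homebuyer Credit: 10% of the $39,900 excess over $91,500 is $3,990; credit = $5,475 − $3,990 = $1,485.
Beatriz ($144,650): First-Time Homebuyer Credit: 10% of the $53,150 excess over $91,500 is $5,315; credit = $5,475 − $5,315 = $160.
Difference: |$1,485 − $160| = $1,325.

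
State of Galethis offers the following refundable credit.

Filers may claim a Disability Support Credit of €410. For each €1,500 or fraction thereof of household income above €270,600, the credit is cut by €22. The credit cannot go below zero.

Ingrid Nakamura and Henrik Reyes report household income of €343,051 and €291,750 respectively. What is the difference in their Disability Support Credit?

€80

Ingrid (€343,051): Disability Support Credit: income exceeds €270,600 by €72,451 → 49 increments × €22 = €1,078 ≥ base, so the credit is €0.
Henrik (€291,750): Disability Support Credit: income exceeds €270,600 by €21,150, which is 15 full-or-partial €1,500 increments; reduction = 15 × €22 = €330, leaving €80.
Difference: |€0 − €80| = €80.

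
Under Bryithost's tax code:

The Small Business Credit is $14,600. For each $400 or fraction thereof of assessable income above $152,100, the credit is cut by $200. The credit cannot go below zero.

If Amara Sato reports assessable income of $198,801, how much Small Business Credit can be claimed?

Small Business Credit: income exceeds $152,100 by $46,701 → 117 increments × $200 = $23,400 ≥ base, so the credit is $0.

$0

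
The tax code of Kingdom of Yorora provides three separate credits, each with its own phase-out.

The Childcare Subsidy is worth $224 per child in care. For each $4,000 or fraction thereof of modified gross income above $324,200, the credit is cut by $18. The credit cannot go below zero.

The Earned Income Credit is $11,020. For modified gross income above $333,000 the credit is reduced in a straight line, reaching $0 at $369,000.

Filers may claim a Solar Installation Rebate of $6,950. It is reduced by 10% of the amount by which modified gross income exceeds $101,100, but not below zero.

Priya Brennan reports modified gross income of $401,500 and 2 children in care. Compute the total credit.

$88

Childcare Subsidy: base = 2 × $224 = $448. income exceeds $324,200 by $77,300, which is 20 full-or-partial $4,000 increments; reduction = 20 × $18 = $360, leaving $88.
Earned Income Credit: $401,500 is at or above $369,000, so the credit is $0.
Solar Installation Rebate: 10% of the $300,400 excess over $101,100 is $30,040 ≥ base, so the credit is $0.
Total: $88 + $0 + $0 = $88.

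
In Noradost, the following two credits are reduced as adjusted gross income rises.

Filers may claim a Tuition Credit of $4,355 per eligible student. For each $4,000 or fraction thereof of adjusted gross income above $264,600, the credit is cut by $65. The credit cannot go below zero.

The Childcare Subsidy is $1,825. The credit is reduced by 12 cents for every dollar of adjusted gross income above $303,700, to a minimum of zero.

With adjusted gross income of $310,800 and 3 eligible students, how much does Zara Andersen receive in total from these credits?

Tuition Credit: base = 3 × $4,355 = $13,065. income exceeds $264,600 by $46,200, which is 12 full-or-partial $4,000 increments; reduction = 12 × $65 = $780, leaving $12,285.
Childcare Subsidy: 12% of the $7,100 excess over $303,700 is $852; credit = $1,825 − $852 = $973.
Total: $12,285 + $973 = $13,258.

$13,258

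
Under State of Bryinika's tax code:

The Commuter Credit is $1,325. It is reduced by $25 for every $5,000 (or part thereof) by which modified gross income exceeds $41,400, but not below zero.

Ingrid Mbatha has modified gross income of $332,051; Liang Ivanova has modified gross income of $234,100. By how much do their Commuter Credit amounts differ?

Ingrid ($332,051): Commuter Credit: income exceeds $41,400 by $290,651 → 59 increments × $25 = $1,475 ≥ base, so the credit is $0.
Liang ($234,100): Commuter Credit: income exceeds $41,400 by $192,700, which is 39 full-or-partial $5,000 increments; reduction = 39 × $25 = $975, leaving $350.
Difference: |$0 − $350| = $350.

$350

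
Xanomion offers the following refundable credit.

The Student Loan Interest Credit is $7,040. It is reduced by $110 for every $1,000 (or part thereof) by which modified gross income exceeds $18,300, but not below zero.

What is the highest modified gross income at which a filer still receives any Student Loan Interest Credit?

$81,300

After 63 increments the reduction is 63 × $110 = $6,930, leaving $110; one more increment wipes it out. Increment 63 ends at excess 63 × $1,000 = $63,000, so the highest qualifying income is $18,300 + $63,000 = $81,300.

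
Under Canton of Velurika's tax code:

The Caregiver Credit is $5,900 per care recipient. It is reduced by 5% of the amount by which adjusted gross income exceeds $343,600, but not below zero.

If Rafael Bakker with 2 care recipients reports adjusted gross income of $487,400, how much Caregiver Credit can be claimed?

Caregiver Credit: base = 2 × $5,900 = $11,800. 5% of the $143,800 excess over $343,600 is $7,190; credit = $11,800 − $7,190 = $4,610.

$4,610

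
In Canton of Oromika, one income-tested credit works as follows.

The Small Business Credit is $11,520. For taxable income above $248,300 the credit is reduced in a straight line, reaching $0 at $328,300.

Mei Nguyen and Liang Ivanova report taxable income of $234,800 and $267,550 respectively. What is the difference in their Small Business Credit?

Mei ($234,800): Small Business Credit: $234,800 is at or below the $248,300 threshold, so the full $11,520 applies.
Liang ($267,550): Small Business Credit: $267,550 is $19,250 into a $80,000 phase-out range, leaving 60,750/80,000 of the credit: $11,520 × 60,750/80,000 = $8,748.
Difference: |$11,520 − $8,748| = $2,772.

$2,772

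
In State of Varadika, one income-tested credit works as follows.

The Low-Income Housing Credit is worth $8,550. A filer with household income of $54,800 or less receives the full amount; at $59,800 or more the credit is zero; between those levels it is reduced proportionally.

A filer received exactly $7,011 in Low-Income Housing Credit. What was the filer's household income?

$55,700

$7,011 is 7,011/8,550 of the full $8,550, so 1,539/8,550 of the $5,000 range has been used: income = $54,800 + $5,000 × 1,539/8,550 = $55,700.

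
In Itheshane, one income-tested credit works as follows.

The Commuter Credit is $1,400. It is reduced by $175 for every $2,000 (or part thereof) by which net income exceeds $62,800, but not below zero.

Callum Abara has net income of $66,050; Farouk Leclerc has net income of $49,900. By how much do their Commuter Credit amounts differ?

$350

Callum ($66,050): Commuter Credit: income exceeds $62,800 by $3,250, which is 2 full-or-partial $2,000 increments; reduction = 2 × $175 = $350, leaving $1,050.
Farouk ($49,900): Commuter Credit: $49,900 is at or below the $62,800 threshold, so the full $1,400 applies.
Difference: |$1,050 − $1,400| = $350.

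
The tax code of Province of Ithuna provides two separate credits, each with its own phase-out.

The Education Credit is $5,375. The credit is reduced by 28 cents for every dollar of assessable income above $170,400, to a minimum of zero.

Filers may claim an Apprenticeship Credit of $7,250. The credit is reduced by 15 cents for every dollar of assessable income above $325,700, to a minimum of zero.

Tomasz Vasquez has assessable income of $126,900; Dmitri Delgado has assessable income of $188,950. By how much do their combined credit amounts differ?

$5,194

Tomasz ($126,900): Education Credit: $126,900 is at or below the $170,400 threshold, so the full $5,375 applies. Apprenticeship Credit: $126,900 is at or below the $325,700 threshold, so the full $7,250 applies. total $5,375 + $7,250 = $12,625
Dmitri ($188,950): Education Credit: 28% of the $18,550 excess over $170,400 is $5,194; credit = $5,375 − $5,194 = $181. Apprenticeship Credit: $188,950 is at or below the $325,700 threshold, so the full $7,250 applies. total $181 + $7,250 = $7,431
Difference: |$12,625 − $7,431| = $5,194.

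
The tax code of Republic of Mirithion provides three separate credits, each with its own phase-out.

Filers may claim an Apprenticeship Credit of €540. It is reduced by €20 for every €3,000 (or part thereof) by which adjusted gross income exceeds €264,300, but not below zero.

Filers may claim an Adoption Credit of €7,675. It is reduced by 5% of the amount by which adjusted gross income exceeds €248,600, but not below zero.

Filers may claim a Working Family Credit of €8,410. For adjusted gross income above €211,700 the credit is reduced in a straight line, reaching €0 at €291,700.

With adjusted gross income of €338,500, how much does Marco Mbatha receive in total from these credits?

€3,220

Apprenticeship Credit: income exceeds €264,300 by €74,200, which is 25 full-or-partial €3,000 increments; reduction = 25 × €20 = €500, leaving €40.
Adoption Credit: 5% of the €89,900 excess over €248,600 is €4,495; credit = €7,675 − €4,495 = €3,180.
Working Family Credit: €338,500 is at or above €291,700, so the credit is €0.
Total: €40 + €3,180 + €0 = €3,220.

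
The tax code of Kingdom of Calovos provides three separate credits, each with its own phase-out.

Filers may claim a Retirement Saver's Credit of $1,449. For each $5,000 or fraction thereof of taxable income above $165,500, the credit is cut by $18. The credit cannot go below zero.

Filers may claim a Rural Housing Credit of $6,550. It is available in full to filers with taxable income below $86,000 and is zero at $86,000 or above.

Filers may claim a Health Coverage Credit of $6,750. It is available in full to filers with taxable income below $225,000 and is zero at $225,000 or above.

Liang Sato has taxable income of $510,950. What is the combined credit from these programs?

Retirement Saver's Credit: income exceeds $165,500 by $345,450, which is 70 full-or-partial $5,000 increments; reduction = 70 × $18 = $1,260, leaving $189.
Rural Housing Credit: $510,950 meets or exceeds the $86,000 cutoff, so the credit is $0.
Health Coverage Credit: $510,950 meets or exceeds the $225,000 cutoff, so the credit is $0.
Total: $189 + $0 + $0 = $189.

$189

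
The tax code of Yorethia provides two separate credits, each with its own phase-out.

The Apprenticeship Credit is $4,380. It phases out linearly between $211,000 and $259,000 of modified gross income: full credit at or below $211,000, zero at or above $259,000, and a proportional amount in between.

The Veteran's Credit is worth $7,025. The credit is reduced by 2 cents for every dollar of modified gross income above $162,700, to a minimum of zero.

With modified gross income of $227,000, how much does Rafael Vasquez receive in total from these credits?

Apprenticeship Credit: $227,000 is $16,000 into a $48,000 phase-out range, leaving 32,000/48,000 of the credit: $4,380 × 32,000/48,000 = $2,920.
Veteran's Credit: 2% of the $64,300 excess over $162,700 is $1,286; credit = $7,025 − $1,286 = $5,739.
Total: $2,920 + $5,739 = $8,659.

$8,659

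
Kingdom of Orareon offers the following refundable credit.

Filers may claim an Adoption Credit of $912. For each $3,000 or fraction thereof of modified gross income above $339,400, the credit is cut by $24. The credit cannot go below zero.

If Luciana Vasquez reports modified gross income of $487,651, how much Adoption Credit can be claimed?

$0

Adoption Credit: income exceeds $339,400 by $148,251 → 50 increments × $24 = $1,200 ≥ base, so the credit is $0.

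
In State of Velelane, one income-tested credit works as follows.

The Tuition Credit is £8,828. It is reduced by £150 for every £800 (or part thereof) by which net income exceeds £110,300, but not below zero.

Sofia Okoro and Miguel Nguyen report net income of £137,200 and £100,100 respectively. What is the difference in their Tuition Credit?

£5,100

Sofia (£137,200): Tuition Credit: income exceeds £110,300 by £26,900, which is 34 full-or-partial £800 increments; reduction = 34 × £150 = £5,100, leaving £3,728.
Miguel (£100,100): Tuition Credit: £100,100 is at or below the £110,300 threshold, so the full £8,828 applies.
Difference: |£3,728 − £8,828| = £5,100.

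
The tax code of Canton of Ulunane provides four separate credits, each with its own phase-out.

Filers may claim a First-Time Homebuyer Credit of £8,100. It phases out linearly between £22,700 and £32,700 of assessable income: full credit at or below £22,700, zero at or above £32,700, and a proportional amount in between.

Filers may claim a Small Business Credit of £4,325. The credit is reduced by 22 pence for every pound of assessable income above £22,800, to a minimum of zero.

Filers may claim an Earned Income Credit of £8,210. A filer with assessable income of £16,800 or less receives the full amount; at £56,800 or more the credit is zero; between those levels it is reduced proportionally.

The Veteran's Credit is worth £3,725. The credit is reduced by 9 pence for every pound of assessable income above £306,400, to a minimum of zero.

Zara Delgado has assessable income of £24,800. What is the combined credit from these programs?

£20,577

First-Time Homebuyer Credit: £24,800 is £2,100 into a £10,000 phase-out range, leaving 7,900/10,000 of the credit: £8,100 × 7,900/10,000 = £6,399.
Small Business Credit: 22% of the £2,000 excess over £22,800 is £440; credit = £4,325 − £440 = £3,885.
Earned Income Credit: £24,800 is £8,000 into a £40,000 phase-out range, leaving 32,000/40,000 of the credit: £8,210 × 32,000/40,000 = £6,568.
Veteran's Credit: £24,800 is at or below the £306,400 threshold, so the full £3,725 applies.
Total: £6,399 + £3,885 + £6,568 + £3,725 = £20,577.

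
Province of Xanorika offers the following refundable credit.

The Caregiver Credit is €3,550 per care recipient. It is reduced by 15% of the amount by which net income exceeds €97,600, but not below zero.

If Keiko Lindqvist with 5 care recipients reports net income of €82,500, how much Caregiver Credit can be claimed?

Caregiver Credit: base = 5 × €3,550 = €17,750. €82,500 is at or below the €97,600 threshold, so the full €17,750 applies.

€17,750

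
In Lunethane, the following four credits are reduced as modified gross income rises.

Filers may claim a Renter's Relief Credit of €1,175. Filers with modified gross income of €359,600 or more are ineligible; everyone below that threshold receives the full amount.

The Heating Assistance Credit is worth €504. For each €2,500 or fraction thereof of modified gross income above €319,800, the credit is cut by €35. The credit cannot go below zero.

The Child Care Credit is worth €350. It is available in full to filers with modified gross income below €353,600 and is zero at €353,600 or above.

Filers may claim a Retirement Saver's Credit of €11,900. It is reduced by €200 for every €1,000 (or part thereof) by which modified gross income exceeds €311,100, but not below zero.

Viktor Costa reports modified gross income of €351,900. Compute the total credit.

Renter's Relief Credit: €351,900 is below the €359,600 cutoff, so the full €1,175 applies.
Heating Assistance Credit: income exceeds €319,800 by €32,100, which is 13 full-or-partial €2,500 increments; reduction = 13 × €35 = €455, leaving €49.
Child Care Credit: €351,900 is below the €353,600 cutoff, so the full €350 applies.
Retirement Saver's Credit: income exceeds €311,100 by €40,800, which is 41 full-or-partial €1,000 increments; reduction = 41 × €200 = €8,200, leaving €3,700.
Total: €1,175 + €49 + €350 + €3,700 = €5,274.

€5,274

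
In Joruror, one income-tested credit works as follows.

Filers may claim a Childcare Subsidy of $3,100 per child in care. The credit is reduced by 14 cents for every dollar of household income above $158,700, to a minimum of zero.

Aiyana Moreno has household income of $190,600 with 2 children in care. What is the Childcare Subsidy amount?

$1,734

Childcare Subsidy: base = 2 × $3,100 = $6,200. 14% of the $31,900 excess over $158,700 is $4,466; credit = $6,200 − $4,466 = $1,734.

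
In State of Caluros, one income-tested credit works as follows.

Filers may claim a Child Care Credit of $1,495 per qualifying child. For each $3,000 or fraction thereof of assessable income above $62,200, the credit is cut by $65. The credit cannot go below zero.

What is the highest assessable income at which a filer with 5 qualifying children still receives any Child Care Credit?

Full credit = 5 × $1,495 = $7,475.
After 114 increments the reduction is 114 × $65 = $7,410, leaving $65; one more increment wipes it out. Increment 114 ends at excess 114 × $3,000 = $342,000, so the highest qualifying income is $62,200 + $342,000 = $404,200.

$404,200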